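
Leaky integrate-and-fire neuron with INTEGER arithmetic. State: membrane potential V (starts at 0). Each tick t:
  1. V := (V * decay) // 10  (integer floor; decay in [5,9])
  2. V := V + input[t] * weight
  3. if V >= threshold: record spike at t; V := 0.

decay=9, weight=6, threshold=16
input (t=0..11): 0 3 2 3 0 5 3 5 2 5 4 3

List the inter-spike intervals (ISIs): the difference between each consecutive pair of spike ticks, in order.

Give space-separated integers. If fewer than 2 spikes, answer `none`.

t=0: input=0 -> V=0
t=1: input=3 -> V=0 FIRE
t=2: input=2 -> V=12
t=3: input=3 -> V=0 FIRE
t=4: input=0 -> V=0
t=5: input=5 -> V=0 FIRE
t=6: input=3 -> V=0 FIRE
t=7: input=5 -> V=0 FIRE
t=8: input=2 -> V=12
t=9: input=5 -> V=0 FIRE
t=10: input=4 -> V=0 FIRE
t=11: input=3 -> V=0 FIRE

Answer: 2 2 1 1 2 1 1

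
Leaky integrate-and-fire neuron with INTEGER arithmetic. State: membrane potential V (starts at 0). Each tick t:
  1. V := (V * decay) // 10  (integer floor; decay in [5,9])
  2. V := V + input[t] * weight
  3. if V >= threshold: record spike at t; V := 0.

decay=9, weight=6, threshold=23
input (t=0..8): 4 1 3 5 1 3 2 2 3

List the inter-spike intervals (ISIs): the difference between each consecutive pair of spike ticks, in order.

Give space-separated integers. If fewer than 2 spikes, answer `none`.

Answer: 2 1 2 3

Derivation:
t=0: input=4 -> V=0 FIRE
t=1: input=1 -> V=6
t=2: input=3 -> V=0 FIRE
t=3: input=5 -> V=0 FIRE
t=4: input=1 -> V=6
t=5: input=3 -> V=0 FIRE
t=6: input=2 -> V=12
t=7: input=2 -> V=22
t=8: input=3 -> V=0 FIRE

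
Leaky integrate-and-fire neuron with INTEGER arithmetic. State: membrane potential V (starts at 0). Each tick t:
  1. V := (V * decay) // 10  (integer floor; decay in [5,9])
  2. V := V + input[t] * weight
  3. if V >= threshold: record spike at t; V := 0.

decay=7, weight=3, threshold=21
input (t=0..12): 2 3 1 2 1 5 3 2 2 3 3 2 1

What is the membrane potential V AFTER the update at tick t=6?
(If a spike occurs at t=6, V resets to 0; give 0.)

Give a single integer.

Answer: 9

Derivation:
t=0: input=2 -> V=6
t=1: input=3 -> V=13
t=2: input=1 -> V=12
t=3: input=2 -> V=14
t=4: input=1 -> V=12
t=5: input=5 -> V=0 FIRE
t=6: input=3 -> V=9
t=7: input=2 -> V=12
t=8: input=2 -> V=14
t=9: input=3 -> V=18
t=10: input=3 -> V=0 FIRE
t=11: input=2 -> V=6
t=12: input=1 -> V=7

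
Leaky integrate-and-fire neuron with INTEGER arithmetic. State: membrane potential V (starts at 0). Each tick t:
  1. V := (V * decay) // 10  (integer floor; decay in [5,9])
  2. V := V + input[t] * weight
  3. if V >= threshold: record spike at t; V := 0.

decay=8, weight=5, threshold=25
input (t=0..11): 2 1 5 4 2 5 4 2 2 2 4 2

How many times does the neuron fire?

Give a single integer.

Answer: 5

Derivation:
t=0: input=2 -> V=10
t=1: input=1 -> V=13
t=2: input=5 -> V=0 FIRE
t=3: input=4 -> V=20
t=4: input=2 -> V=0 FIRE
t=5: input=5 -> V=0 FIRE
t=6: input=4 -> V=20
t=7: input=2 -> V=0 FIRE
t=8: input=2 -> V=10
t=9: input=2 -> V=18
t=10: input=4 -> V=0 FIRE
t=11: input=2 -> V=10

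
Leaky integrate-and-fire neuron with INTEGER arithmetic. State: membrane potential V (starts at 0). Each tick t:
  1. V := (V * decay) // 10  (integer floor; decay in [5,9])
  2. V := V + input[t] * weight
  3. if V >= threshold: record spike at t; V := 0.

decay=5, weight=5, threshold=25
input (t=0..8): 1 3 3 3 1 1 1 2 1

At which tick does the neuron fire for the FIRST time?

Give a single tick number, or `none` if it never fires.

t=0: input=1 -> V=5
t=1: input=3 -> V=17
t=2: input=3 -> V=23
t=3: input=3 -> V=0 FIRE
t=4: input=1 -> V=5
t=5: input=1 -> V=7
t=6: input=1 -> V=8
t=7: input=2 -> V=14
t=8: input=1 -> V=12

Answer: 3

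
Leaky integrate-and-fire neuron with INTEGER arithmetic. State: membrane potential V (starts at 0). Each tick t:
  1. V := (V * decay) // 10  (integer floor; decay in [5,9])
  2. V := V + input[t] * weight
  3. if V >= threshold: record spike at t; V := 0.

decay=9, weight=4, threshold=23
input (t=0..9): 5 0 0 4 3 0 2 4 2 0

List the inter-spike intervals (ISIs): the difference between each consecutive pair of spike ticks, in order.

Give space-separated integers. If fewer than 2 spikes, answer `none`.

t=0: input=5 -> V=20
t=1: input=0 -> V=18
t=2: input=0 -> V=16
t=3: input=4 -> V=0 FIRE
t=4: input=3 -> V=12
t=5: input=0 -> V=10
t=6: input=2 -> V=17
t=7: input=4 -> V=0 FIRE
t=8: input=2 -> V=8
t=9: input=0 -> V=7

Answer: 4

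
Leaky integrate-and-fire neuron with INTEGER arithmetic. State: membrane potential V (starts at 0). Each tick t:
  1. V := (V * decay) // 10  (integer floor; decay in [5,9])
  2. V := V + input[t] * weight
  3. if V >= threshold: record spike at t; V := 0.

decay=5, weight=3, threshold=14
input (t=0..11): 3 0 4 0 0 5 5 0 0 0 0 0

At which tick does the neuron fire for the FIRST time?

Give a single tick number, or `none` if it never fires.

Answer: 2

Derivation:
t=0: input=3 -> V=9
t=1: input=0 -> V=4
t=2: input=4 -> V=0 FIRE
t=3: input=0 -> V=0
t=4: input=0 -> V=0
t=5: input=5 -> V=0 FIRE
t=6: input=5 -> V=0 FIRE
t=7: input=0 -> V=0
t=8: input=0 -> V=0
t=9: input=0 -> V=0
t=10: input=0 -> V=0
t=11: input=0 -> V=0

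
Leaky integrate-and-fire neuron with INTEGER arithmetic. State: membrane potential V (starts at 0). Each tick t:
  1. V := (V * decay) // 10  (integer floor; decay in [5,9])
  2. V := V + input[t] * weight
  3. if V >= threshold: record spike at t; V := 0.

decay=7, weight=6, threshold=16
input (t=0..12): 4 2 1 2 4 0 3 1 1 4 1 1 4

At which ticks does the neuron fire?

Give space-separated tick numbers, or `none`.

Answer: 0 3 4 6 9 12

Derivation:
t=0: input=4 -> V=0 FIRE
t=1: input=2 -> V=12
t=2: input=1 -> V=14
t=3: input=2 -> V=0 FIRE
t=4: input=4 -> V=0 FIRE
t=5: input=0 -> V=0
t=6: input=3 -> V=0 FIRE
t=7: input=1 -> V=6
t=8: input=1 -> V=10
t=9: input=4 -> V=0 FIRE
t=10: input=1 -> V=6
t=11: input=1 -> V=10
t=12: input=4 -> V=0 FIRE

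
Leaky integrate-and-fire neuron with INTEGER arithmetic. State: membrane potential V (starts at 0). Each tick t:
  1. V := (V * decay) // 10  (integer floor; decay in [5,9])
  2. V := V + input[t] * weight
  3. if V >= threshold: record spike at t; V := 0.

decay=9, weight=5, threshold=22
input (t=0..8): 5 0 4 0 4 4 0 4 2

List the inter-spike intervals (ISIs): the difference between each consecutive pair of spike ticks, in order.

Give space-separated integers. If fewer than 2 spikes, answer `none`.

t=0: input=5 -> V=0 FIRE
t=1: input=0 -> V=0
t=2: input=4 -> V=20
t=3: input=0 -> V=18
t=4: input=4 -> V=0 FIRE
t=5: input=4 -> V=20
t=6: input=0 -> V=18
t=7: input=4 -> V=0 FIRE
t=8: input=2 -> V=10

Answer: 4 3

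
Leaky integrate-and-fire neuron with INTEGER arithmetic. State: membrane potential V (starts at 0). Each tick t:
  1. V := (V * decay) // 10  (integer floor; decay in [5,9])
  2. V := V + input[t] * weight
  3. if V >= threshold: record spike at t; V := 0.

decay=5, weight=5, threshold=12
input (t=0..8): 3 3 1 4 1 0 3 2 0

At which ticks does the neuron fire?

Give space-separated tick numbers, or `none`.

t=0: input=3 -> V=0 FIRE
t=1: input=3 -> V=0 FIRE
t=2: input=1 -> V=5
t=3: input=4 -> V=0 FIRE
t=4: input=1 -> V=5
t=5: input=0 -> V=2
t=6: input=3 -> V=0 FIRE
t=7: input=2 -> V=10
t=8: input=0 -> V=5

Answer: 0 1 3 6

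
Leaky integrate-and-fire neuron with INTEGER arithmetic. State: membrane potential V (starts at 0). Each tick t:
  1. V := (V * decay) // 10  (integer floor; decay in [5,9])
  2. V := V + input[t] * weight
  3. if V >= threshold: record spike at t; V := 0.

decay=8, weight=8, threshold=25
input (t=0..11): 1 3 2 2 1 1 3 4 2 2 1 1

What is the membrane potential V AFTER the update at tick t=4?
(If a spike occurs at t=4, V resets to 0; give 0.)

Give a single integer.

Answer: 8

Derivation:
t=0: input=1 -> V=8
t=1: input=3 -> V=0 FIRE
t=2: input=2 -> V=16
t=3: input=2 -> V=0 FIRE
t=4: input=1 -> V=8
t=5: input=1 -> V=14
t=6: input=3 -> V=0 FIRE
t=7: input=4 -> V=0 FIRE
t=8: input=2 -> V=16
t=9: input=2 -> V=0 FIRE
t=10: input=1 -> V=8
t=11: input=1 -> V=14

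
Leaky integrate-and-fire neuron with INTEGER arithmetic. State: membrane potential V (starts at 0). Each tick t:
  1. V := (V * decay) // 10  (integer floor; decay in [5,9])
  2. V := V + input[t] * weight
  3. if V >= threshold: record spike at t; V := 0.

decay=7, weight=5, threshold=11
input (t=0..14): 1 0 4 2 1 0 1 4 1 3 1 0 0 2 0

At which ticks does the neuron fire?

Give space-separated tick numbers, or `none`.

Answer: 2 4 7 9 13

Derivation:
t=0: input=1 -> V=5
t=1: input=0 -> V=3
t=2: input=4 -> V=0 FIRE
t=3: input=2 -> V=10
t=4: input=1 -> V=0 FIRE
t=5: input=0 -> V=0
t=6: input=1 -> V=5
t=7: input=4 -> V=0 FIRE
t=8: input=1 -> V=5
t=9: input=3 -> V=0 FIRE
t=10: input=1 -> V=5
t=11: input=0 -> V=3
t=12: input=0 -> V=2
t=13: input=2 -> V=0 FIRE
t=14: input=0 -> V=0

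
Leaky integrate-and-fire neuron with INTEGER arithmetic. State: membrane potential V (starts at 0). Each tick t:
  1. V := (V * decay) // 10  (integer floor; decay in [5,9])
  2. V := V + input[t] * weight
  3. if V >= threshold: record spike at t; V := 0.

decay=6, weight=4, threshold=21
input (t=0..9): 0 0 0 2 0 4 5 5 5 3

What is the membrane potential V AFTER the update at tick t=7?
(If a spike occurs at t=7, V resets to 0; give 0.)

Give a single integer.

Answer: 20

Derivation:
t=0: input=0 -> V=0
t=1: input=0 -> V=0
t=2: input=0 -> V=0
t=3: input=2 -> V=8
t=4: input=0 -> V=4
t=5: input=4 -> V=18
t=6: input=5 -> V=0 FIRE
t=7: input=5 -> V=20
t=8: input=5 -> V=0 FIRE
t=9: input=3 -> V=12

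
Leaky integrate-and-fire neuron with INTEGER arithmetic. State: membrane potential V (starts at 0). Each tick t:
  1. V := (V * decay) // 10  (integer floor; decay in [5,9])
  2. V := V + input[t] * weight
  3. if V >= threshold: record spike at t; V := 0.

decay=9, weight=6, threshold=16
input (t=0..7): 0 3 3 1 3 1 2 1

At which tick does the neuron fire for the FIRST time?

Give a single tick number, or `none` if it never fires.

t=0: input=0 -> V=0
t=1: input=3 -> V=0 FIRE
t=2: input=3 -> V=0 FIRE
t=3: input=1 -> V=6
t=4: input=3 -> V=0 FIRE
t=5: input=1 -> V=6
t=6: input=2 -> V=0 FIRE
t=7: input=1 -> V=6

Answer: 1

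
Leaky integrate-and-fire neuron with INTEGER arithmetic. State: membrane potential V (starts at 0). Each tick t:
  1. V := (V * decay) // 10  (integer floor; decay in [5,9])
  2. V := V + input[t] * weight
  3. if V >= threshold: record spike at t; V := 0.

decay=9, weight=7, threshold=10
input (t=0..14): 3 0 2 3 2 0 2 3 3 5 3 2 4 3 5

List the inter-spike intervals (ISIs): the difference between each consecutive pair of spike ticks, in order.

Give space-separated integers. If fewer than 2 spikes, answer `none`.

Answer: 2 1 1 2 1 1 1 1 1 1 1 1

Derivation:
t=0: input=3 -> V=0 FIRE
t=1: input=0 -> V=0
t=2: input=2 -> V=0 FIRE
t=3: input=3 -> V=0 FIRE
t=4: input=2 -> V=0 FIRE
t=5: input=0 -> V=0
t=6: input=2 -> V=0 FIRE
t=7: input=3 -> V=0 FIRE
t=8: input=3 -> V=0 FIRE
t=9: input=5 -> V=0 FIRE
t=10: input=3 -> V=0 FIRE
t=11: input=2 -> V=0 FIRE
t=12: input=4 -> V=0 FIRE
t=13: input=3 -> V=0 FIRE
t=14: input=5 -> V=0 FIRE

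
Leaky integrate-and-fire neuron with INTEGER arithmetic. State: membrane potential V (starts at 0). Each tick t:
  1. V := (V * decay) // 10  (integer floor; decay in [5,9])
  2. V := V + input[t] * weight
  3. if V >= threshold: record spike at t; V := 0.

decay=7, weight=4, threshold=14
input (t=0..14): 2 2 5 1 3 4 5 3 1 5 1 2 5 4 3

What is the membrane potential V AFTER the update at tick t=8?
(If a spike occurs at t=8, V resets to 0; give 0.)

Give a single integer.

Answer: 12

Derivation:
t=0: input=2 -> V=8
t=1: input=2 -> V=13
t=2: input=5 -> V=0 FIRE
t=3: input=1 -> V=4
t=4: input=3 -> V=0 FIRE
t=5: input=4 -> V=0 FIRE
t=6: input=5 -> V=0 FIRE
t=7: input=3 -> V=12
t=8: input=1 -> V=12
t=9: input=5 -> V=0 FIRE
t=10: input=1 -> V=4
t=11: input=2 -> V=10
t=12: input=5 -> V=0 FIRE
t=13: input=4 -> V=0 FIRE
t=14: input=3 -> V=12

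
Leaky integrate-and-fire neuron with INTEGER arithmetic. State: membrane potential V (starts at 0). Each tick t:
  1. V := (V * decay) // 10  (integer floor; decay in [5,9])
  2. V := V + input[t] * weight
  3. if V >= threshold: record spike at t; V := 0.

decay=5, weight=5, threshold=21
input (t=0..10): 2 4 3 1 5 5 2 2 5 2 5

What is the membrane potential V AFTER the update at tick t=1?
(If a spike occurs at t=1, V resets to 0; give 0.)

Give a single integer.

t=0: input=2 -> V=10
t=1: input=4 -> V=0 FIRE
t=2: input=3 -> V=15
t=3: input=1 -> V=12
t=4: input=5 -> V=0 FIRE
t=5: input=5 -> V=0 FIRE
t=6: input=2 -> V=10
t=7: input=2 -> V=15
t=8: input=5 -> V=0 FIRE
t=9: input=2 -> V=10
t=10: input=5 -> V=0 FIRE

Answer: 0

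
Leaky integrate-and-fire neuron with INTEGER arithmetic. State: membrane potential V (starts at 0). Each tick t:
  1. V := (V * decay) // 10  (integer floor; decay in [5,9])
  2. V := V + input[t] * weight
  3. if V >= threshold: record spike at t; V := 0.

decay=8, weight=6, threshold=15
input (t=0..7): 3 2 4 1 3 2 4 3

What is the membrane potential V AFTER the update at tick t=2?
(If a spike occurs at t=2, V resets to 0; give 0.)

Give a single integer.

Answer: 0

Derivation:
t=0: input=3 -> V=0 FIRE
t=1: input=2 -> V=12
t=2: input=4 -> V=0 FIRE
t=3: input=1 -> V=6
t=4: input=3 -> V=0 FIRE
t=5: input=2 -> V=12
t=6: input=4 -> V=0 FIRE
t=7: input=3 -> V=0 FIRE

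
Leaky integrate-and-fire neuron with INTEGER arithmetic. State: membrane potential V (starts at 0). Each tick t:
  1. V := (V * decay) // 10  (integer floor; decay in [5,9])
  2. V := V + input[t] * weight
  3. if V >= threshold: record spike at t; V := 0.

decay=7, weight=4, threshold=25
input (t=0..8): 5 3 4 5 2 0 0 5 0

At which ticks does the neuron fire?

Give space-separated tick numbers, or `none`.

t=0: input=5 -> V=20
t=1: input=3 -> V=0 FIRE
t=2: input=4 -> V=16
t=3: input=5 -> V=0 FIRE
t=4: input=2 -> V=8
t=5: input=0 -> V=5
t=6: input=0 -> V=3
t=7: input=5 -> V=22
t=8: input=0 -> V=15

Answer: 1 3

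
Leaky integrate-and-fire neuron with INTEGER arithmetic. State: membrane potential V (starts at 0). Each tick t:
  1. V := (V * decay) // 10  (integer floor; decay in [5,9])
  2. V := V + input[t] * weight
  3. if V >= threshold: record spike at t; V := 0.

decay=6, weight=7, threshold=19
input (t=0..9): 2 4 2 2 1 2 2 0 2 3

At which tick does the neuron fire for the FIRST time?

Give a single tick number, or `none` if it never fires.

t=0: input=2 -> V=14
t=1: input=4 -> V=0 FIRE
t=2: input=2 -> V=14
t=3: input=2 -> V=0 FIRE
t=4: input=1 -> V=7
t=5: input=2 -> V=18
t=6: input=2 -> V=0 FIRE
t=7: input=0 -> V=0
t=8: input=2 -> V=14
t=9: input=3 -> V=0 FIRE

Answer: 1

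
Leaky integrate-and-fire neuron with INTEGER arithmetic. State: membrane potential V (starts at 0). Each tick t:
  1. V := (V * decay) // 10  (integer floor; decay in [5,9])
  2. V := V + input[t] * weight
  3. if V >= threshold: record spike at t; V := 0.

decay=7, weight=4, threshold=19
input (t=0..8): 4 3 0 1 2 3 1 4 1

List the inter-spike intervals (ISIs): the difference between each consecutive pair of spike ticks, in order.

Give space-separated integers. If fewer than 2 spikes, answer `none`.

t=0: input=4 -> V=16
t=1: input=3 -> V=0 FIRE
t=2: input=0 -> V=0
t=3: input=1 -> V=4
t=4: input=2 -> V=10
t=5: input=3 -> V=0 FIRE
t=6: input=1 -> V=4
t=7: input=4 -> V=18
t=8: input=1 -> V=16

Answer: 4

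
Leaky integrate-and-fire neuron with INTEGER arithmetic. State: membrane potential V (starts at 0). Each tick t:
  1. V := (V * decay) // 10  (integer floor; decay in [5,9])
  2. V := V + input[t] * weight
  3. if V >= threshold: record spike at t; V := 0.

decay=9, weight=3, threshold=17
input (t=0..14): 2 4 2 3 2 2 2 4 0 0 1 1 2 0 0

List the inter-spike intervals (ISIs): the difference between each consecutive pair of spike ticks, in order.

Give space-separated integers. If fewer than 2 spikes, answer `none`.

Answer: 3 3

Derivation:
t=0: input=2 -> V=6
t=1: input=4 -> V=0 FIRE
t=2: input=2 -> V=6
t=3: input=3 -> V=14
t=4: input=2 -> V=0 FIRE
t=5: input=2 -> V=6
t=6: input=2 -> V=11
t=7: input=4 -> V=0 FIRE
t=8: input=0 -> V=0
t=9: input=0 -> V=0
t=10: input=1 -> V=3
t=11: input=1 -> V=5
t=12: input=2 -> V=10
t=13: input=0 -> V=9
t=14: input=0 -> V=8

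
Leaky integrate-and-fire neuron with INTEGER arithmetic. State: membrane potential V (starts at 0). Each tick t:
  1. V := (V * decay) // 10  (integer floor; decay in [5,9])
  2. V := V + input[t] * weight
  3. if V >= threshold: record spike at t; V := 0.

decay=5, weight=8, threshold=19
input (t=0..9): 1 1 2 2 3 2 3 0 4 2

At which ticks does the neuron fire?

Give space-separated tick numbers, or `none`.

Answer: 2 4 6 8

Derivation:
t=0: input=1 -> V=8
t=1: input=1 -> V=12
t=2: input=2 -> V=0 FIRE
t=3: input=2 -> V=16
t=4: input=3 -> V=0 FIRE
t=5: input=2 -> V=16
t=6: input=3 -> V=0 FIRE
t=7: input=0 -> V=0
t=8: input=4 -> V=0 FIRE
t=9: input=2 -> V=16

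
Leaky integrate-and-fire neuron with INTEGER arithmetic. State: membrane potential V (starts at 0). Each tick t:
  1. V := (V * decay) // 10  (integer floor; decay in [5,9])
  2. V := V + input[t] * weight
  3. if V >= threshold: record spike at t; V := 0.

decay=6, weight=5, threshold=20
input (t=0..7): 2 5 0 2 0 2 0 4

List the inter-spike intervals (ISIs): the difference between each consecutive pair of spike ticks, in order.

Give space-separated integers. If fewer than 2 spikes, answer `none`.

t=0: input=2 -> V=10
t=1: input=5 -> V=0 FIRE
t=2: input=0 -> V=0
t=3: input=2 -> V=10
t=4: input=0 -> V=6
t=5: input=2 -> V=13
t=6: input=0 -> V=7
t=7: input=4 -> V=0 FIRE

Answer: 6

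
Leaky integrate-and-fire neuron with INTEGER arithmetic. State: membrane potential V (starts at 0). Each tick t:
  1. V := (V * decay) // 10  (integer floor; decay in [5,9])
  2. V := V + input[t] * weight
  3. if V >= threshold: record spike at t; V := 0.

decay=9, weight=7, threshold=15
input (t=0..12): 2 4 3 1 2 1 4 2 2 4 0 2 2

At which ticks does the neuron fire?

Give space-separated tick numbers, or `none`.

Answer: 1 2 4 6 8 9 12

Derivation:
t=0: input=2 -> V=14
t=1: input=4 -> V=0 FIRE
t=2: input=3 -> V=0 FIRE
t=3: input=1 -> V=7
t=4: input=2 -> V=0 FIRE
t=5: input=1 -> V=7
t=6: input=4 -> V=0 FIRE
t=7: input=2 -> V=14
t=8: input=2 -> V=0 FIRE
t=9: input=4 -> V=0 FIRE
t=10: input=0 -> V=0
t=11: input=2 -> V=14
t=12: input=2 -> V=0 FIRE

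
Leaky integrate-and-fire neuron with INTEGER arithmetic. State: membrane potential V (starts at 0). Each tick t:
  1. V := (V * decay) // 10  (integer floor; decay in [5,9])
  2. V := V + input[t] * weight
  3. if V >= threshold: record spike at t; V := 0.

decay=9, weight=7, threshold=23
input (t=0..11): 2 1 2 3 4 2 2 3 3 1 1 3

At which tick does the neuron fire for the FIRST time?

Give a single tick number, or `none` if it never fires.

Answer: 2

Derivation:
t=0: input=2 -> V=14
t=1: input=1 -> V=19
t=2: input=2 -> V=0 FIRE
t=3: input=3 -> V=21
t=4: input=4 -> V=0 FIRE
t=5: input=2 -> V=14
t=6: input=2 -> V=0 FIRE
t=7: input=3 -> V=21
t=8: input=3 -> V=0 FIRE
t=9: input=1 -> V=7
t=10: input=1 -> V=13
t=11: input=3 -> V=0 FIRE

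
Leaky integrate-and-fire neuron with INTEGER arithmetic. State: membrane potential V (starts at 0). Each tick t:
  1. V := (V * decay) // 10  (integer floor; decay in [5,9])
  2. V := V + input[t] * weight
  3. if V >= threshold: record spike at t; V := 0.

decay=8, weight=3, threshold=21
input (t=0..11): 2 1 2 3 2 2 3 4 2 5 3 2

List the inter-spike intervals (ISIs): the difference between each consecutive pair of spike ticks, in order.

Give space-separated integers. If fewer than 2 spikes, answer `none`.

t=0: input=2 -> V=6
t=1: input=1 -> V=7
t=2: input=2 -> V=11
t=3: input=3 -> V=17
t=4: input=2 -> V=19
t=5: input=2 -> V=0 FIRE
t=6: input=3 -> V=9
t=7: input=4 -> V=19
t=8: input=2 -> V=0 FIRE
t=9: input=5 -> V=15
t=10: input=3 -> V=0 FIRE
t=11: input=2 -> V=6

Answer: 3 2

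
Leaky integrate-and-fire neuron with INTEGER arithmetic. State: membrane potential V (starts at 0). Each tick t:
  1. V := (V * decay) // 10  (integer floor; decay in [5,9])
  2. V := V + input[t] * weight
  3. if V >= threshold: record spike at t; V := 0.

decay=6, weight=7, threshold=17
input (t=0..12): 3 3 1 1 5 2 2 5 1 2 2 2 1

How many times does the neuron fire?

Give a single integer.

Answer: 7

Derivation:
t=0: input=3 -> V=0 FIRE
t=1: input=3 -> V=0 FIRE
t=2: input=1 -> V=7
t=3: input=1 -> V=11
t=4: input=5 -> V=0 FIRE
t=5: input=2 -> V=14
t=6: input=2 -> V=0 FIRE
t=7: input=5 -> V=0 FIRE
t=8: input=1 -> V=7
t=9: input=2 -> V=0 FIRE
t=10: input=2 -> V=14
t=11: input=2 -> V=0 FIRE
t=12: input=1 -> V=7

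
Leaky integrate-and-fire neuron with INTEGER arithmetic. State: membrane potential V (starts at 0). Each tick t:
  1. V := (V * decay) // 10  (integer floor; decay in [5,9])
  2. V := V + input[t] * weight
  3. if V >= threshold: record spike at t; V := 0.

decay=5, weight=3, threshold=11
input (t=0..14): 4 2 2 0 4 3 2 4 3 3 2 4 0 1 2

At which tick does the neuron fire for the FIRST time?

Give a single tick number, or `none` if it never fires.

t=0: input=4 -> V=0 FIRE
t=1: input=2 -> V=6
t=2: input=2 -> V=9
t=3: input=0 -> V=4
t=4: input=4 -> V=0 FIRE
t=5: input=3 -> V=9
t=6: input=2 -> V=10
t=7: input=4 -> V=0 FIRE
t=8: input=3 -> V=9
t=9: input=3 -> V=0 FIRE
t=10: input=2 -> V=6
t=11: input=4 -> V=0 FIRE
t=12: input=0 -> V=0
t=13: input=1 -> V=3
t=14: input=2 -> V=7

Answer: 0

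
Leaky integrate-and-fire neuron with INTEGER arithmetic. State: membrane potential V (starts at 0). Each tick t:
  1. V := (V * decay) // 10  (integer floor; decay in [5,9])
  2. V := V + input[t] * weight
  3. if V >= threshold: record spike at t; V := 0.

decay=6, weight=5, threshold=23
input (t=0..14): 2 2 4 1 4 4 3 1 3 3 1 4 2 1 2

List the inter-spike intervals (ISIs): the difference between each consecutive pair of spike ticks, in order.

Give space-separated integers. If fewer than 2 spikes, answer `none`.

t=0: input=2 -> V=10
t=1: input=2 -> V=16
t=2: input=4 -> V=0 FIRE
t=3: input=1 -> V=5
t=4: input=4 -> V=0 FIRE
t=5: input=4 -> V=20
t=6: input=3 -> V=0 FIRE
t=7: input=1 -> V=5
t=8: input=3 -> V=18
t=9: input=3 -> V=0 FIRE
t=10: input=1 -> V=5
t=11: input=4 -> V=0 FIRE
t=12: input=2 -> V=10
t=13: input=1 -> V=11
t=14: input=2 -> V=16

Answer: 2 2 3 2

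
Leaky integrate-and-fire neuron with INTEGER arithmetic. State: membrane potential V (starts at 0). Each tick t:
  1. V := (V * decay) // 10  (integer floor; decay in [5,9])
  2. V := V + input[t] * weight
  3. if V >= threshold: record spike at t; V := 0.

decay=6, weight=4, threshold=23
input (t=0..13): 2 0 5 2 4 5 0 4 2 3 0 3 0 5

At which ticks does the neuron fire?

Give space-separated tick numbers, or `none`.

t=0: input=2 -> V=8
t=1: input=0 -> V=4
t=2: input=5 -> V=22
t=3: input=2 -> V=21
t=4: input=4 -> V=0 FIRE
t=5: input=5 -> V=20
t=6: input=0 -> V=12
t=7: input=4 -> V=0 FIRE
t=8: input=2 -> V=8
t=9: input=3 -> V=16
t=10: input=0 -> V=9
t=11: input=3 -> V=17
t=12: input=0 -> V=10
t=13: input=5 -> V=0 FIRE

Answer: 4 7 13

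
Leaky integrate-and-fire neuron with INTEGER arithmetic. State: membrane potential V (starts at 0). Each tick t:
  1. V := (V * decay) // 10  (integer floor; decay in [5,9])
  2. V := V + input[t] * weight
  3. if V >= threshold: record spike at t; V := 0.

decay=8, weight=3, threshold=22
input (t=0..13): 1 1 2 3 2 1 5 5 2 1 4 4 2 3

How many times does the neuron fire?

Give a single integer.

Answer: 2

Derivation:
t=0: input=1 -> V=3
t=1: input=1 -> V=5
t=2: input=2 -> V=10
t=3: input=3 -> V=17
t=4: input=2 -> V=19
t=5: input=1 -> V=18
t=6: input=5 -> V=0 FIRE
t=7: input=5 -> V=15
t=8: input=2 -> V=18
t=9: input=1 -> V=17
t=10: input=4 -> V=0 FIRE
t=11: input=4 -> V=12
t=12: input=2 -> V=15
t=13: input=3 -> V=21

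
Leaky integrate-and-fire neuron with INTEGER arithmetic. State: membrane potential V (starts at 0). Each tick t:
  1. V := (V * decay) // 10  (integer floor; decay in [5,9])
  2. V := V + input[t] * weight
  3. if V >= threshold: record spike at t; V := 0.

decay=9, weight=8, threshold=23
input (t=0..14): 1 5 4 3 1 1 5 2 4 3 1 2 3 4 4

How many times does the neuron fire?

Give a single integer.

Answer: 10

Derivation:
t=0: input=1 -> V=8
t=1: input=5 -> V=0 FIRE
t=2: input=4 -> V=0 FIRE
t=3: input=3 -> V=0 FIRE
t=4: input=1 -> V=8
t=5: input=1 -> V=15
t=6: input=5 -> V=0 FIRE
t=7: input=2 -> V=16
t=8: input=4 -> V=0 FIRE
t=9: input=3 -> V=0 FIRE
t=10: input=1 -> V=8
t=11: input=2 -> V=0 FIRE
t=12: input=3 -> V=0 FIRE
t=13: input=4 -> V=0 FIRE
t=14: input=4 -> V=0 FIRE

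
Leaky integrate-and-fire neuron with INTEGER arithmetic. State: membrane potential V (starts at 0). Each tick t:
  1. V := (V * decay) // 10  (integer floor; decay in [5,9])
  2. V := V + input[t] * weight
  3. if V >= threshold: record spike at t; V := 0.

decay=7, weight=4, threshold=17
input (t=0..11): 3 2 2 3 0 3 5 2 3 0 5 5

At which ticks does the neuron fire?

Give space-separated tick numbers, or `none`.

t=0: input=3 -> V=12
t=1: input=2 -> V=16
t=2: input=2 -> V=0 FIRE
t=3: input=3 -> V=12
t=4: input=0 -> V=8
t=5: input=3 -> V=0 FIRE
t=6: input=5 -> V=0 FIRE
t=7: input=2 -> V=8
t=8: input=3 -> V=0 FIRE
t=9: input=0 -> V=0
t=10: input=5 -> V=0 FIRE
t=11: input=5 -> V=0 FIRE

Answer: 2 5 6 8 10 11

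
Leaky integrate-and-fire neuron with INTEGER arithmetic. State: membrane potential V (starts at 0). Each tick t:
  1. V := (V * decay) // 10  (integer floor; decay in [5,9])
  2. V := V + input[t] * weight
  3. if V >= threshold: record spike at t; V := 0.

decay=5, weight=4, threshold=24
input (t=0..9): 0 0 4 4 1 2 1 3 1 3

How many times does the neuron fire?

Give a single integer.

t=0: input=0 -> V=0
t=1: input=0 -> V=0
t=2: input=4 -> V=16
t=3: input=4 -> V=0 FIRE
t=4: input=1 -> V=4
t=5: input=2 -> V=10
t=6: input=1 -> V=9
t=7: input=3 -> V=16
t=8: input=1 -> V=12
t=9: input=3 -> V=18

Answer: 1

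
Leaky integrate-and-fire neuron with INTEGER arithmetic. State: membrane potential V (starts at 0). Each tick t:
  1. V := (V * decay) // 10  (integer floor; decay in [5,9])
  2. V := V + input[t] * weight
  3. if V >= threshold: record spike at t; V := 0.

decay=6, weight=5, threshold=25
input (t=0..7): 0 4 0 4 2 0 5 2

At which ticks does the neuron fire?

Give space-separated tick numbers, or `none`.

t=0: input=0 -> V=0
t=1: input=4 -> V=20
t=2: input=0 -> V=12
t=3: input=4 -> V=0 FIRE
t=4: input=2 -> V=10
t=5: input=0 -> V=6
t=6: input=5 -> V=0 FIRE
t=7: input=2 -> V=10

Answer: 3 6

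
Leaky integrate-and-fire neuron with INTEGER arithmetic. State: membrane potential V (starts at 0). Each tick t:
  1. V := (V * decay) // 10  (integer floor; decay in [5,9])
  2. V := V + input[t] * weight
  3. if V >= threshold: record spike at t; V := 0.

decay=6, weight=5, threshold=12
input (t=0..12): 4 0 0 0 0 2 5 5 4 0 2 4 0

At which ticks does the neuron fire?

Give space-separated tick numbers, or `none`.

Answer: 0 6 7 8 11

Derivation:
t=0: input=4 -> V=0 FIRE
t=1: input=0 -> V=0
t=2: input=0 -> V=0
t=3: input=0 -> V=0
t=4: input=0 -> V=0
t=5: input=2 -> V=10
t=6: input=5 -> V=0 FIRE
t=7: input=5 -> V=0 FIRE
t=8: input=4 -> V=0 FIRE
t=9: input=0 -> V=0
t=10: input=2 -> V=10
t=11: input=4 -> V=0 FIRE
t=12: input=0 -> V=0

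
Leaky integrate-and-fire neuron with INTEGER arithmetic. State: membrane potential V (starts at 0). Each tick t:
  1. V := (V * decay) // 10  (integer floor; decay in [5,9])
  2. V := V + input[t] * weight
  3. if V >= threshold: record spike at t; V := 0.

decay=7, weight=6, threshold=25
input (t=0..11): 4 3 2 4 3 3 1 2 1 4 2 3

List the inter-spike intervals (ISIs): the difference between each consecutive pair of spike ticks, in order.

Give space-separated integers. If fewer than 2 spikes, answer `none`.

Answer: 2 2 4 2

Derivation:
t=0: input=4 -> V=24
t=1: input=3 -> V=0 FIRE
t=2: input=2 -> V=12
t=3: input=4 -> V=0 FIRE
t=4: input=3 -> V=18
t=5: input=3 -> V=0 FIRE
t=6: input=1 -> V=6
t=7: input=2 -> V=16
t=8: input=1 -> V=17
t=9: input=4 -> V=0 FIRE
t=10: input=2 -> V=12
t=11: input=3 -> V=0 FIRE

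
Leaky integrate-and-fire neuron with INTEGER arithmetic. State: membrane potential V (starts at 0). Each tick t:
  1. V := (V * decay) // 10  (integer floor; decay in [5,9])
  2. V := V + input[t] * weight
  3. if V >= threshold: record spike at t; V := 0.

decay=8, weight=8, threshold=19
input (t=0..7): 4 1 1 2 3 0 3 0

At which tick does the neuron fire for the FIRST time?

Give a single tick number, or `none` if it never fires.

t=0: input=4 -> V=0 FIRE
t=1: input=1 -> V=8
t=2: input=1 -> V=14
t=3: input=2 -> V=0 FIRE
t=4: input=3 -> V=0 FIRE
t=5: input=0 -> V=0
t=6: input=3 -> V=0 FIRE
t=7: input=0 -> V=0

Answer: 0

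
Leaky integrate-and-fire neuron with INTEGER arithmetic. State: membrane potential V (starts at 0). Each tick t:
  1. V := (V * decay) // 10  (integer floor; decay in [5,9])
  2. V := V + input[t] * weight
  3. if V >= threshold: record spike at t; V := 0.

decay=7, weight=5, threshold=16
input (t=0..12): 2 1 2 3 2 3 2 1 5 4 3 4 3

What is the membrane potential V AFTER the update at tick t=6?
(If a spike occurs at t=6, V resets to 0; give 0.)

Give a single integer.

Answer: 0

Derivation:
t=0: input=2 -> V=10
t=1: input=1 -> V=12
t=2: input=2 -> V=0 FIRE
t=3: input=3 -> V=15
t=4: input=2 -> V=0 FIRE
t=5: input=3 -> V=15
t=6: input=2 -> V=0 FIRE
t=7: input=1 -> V=5
t=8: input=5 -> V=0 FIRE
t=9: input=4 -> V=0 FIRE
t=10: input=3 -> V=15
t=11: input=4 -> V=0 FIRE
t=12: input=3 -> V=15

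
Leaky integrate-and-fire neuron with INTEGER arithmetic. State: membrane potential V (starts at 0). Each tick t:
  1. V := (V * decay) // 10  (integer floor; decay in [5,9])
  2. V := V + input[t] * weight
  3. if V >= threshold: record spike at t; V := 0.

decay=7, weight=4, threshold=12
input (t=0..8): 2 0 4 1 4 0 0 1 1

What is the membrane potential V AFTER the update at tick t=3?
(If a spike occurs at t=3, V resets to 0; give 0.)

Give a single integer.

Answer: 4

Derivation:
t=0: input=2 -> V=8
t=1: input=0 -> V=5
t=2: input=4 -> V=0 FIRE
t=3: input=1 -> V=4
t=4: input=4 -> V=0 FIRE
t=5: input=0 -> V=0
t=6: input=0 -> V=0
t=7: input=1 -> V=4
t=8: input=1 -> V=6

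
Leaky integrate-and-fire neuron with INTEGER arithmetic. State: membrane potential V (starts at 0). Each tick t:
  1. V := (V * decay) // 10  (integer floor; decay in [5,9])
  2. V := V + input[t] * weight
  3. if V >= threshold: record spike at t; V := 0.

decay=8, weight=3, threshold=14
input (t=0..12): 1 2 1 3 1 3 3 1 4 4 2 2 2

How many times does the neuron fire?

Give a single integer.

Answer: 4

Derivation:
t=0: input=1 -> V=3
t=1: input=2 -> V=8
t=2: input=1 -> V=9
t=3: input=3 -> V=0 FIRE
t=4: input=1 -> V=3
t=5: input=3 -> V=11
t=6: input=3 -> V=0 FIRE
t=7: input=1 -> V=3
t=8: input=4 -> V=0 FIRE
t=9: input=4 -> V=12
t=10: input=2 -> V=0 FIRE
t=11: input=2 -> V=6
t=12: input=2 -> V=10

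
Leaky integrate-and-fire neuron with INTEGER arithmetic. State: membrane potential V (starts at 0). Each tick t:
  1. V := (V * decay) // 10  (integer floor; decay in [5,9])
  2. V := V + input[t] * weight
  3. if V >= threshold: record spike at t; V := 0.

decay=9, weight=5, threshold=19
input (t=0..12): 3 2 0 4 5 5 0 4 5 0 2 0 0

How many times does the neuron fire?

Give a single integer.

t=0: input=3 -> V=15
t=1: input=2 -> V=0 FIRE
t=2: input=0 -> V=0
t=3: input=4 -> V=0 FIRE
t=4: input=5 -> V=0 FIRE
t=5: input=5 -> V=0 FIRE
t=6: input=0 -> V=0
t=7: input=4 -> V=0 FIRE
t=8: input=5 -> V=0 FIRE
t=9: input=0 -> V=0
t=10: input=2 -> V=10
t=11: input=0 -> V=9
t=12: input=0 -> V=8

Answer: 6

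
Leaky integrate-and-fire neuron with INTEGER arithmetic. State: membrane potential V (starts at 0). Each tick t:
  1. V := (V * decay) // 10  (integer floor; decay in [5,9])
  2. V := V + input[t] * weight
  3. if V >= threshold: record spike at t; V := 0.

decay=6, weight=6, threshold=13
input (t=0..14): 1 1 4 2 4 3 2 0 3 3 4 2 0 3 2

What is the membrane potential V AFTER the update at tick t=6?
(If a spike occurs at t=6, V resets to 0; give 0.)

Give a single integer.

t=0: input=1 -> V=6
t=1: input=1 -> V=9
t=2: input=4 -> V=0 FIRE
t=3: input=2 -> V=12
t=4: input=4 -> V=0 FIRE
t=5: input=3 -> V=0 FIRE
t=6: input=2 -> V=12
t=7: input=0 -> V=7
t=8: input=3 -> V=0 FIRE
t=9: input=3 -> V=0 FIRE
t=10: input=4 -> V=0 FIRE
t=11: input=2 -> V=12
t=12: input=0 -> V=7
t=13: input=3 -> V=0 FIRE
t=14: input=2 -> V=12

Answer: 12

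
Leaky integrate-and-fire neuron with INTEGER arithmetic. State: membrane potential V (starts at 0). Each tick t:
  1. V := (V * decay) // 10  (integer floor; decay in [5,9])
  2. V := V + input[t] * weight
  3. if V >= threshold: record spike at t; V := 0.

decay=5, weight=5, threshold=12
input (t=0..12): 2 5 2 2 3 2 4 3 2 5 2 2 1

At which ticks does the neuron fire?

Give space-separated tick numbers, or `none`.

t=0: input=2 -> V=10
t=1: input=5 -> V=0 FIRE
t=2: input=2 -> V=10
t=3: input=2 -> V=0 FIRE
t=4: input=3 -> V=0 FIRE
t=5: input=2 -> V=10
t=6: input=4 -> V=0 FIRE
t=7: input=3 -> V=0 FIRE
t=8: input=2 -> V=10
t=9: input=5 -> V=0 FIRE
t=10: input=2 -> V=10
t=11: input=2 -> V=0 FIRE
t=12: input=1 -> V=5

Answer: 1 3 4 6 7 9 11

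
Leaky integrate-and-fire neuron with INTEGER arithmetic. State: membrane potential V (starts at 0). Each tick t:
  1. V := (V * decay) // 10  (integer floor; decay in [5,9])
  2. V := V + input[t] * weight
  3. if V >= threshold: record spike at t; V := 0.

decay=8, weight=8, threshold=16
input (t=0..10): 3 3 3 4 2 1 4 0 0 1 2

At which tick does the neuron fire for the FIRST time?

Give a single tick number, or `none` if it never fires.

Answer: 0

Derivation:
t=0: input=3 -> V=0 FIRE
t=1: input=3 -> V=0 FIRE
t=2: input=3 -> V=0 FIRE
t=3: input=4 -> V=0 FIRE
t=4: input=2 -> V=0 FIRE
t=5: input=1 -> V=8
t=6: input=4 -> V=0 FIRE
t=7: input=0 -> V=0
t=8: input=0 -> V=0
t=9: input=1 -> V=8
t=10: input=2 -> V=0 FIRE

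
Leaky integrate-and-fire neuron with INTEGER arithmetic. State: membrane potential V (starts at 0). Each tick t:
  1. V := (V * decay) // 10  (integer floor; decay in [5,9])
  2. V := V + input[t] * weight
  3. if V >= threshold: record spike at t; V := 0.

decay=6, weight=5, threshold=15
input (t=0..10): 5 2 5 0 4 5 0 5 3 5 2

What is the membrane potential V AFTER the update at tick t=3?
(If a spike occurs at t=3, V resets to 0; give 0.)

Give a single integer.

Answer: 0

Derivation:
t=0: input=5 -> V=0 FIRE
t=1: input=2 -> V=10
t=2: input=5 -> V=0 FIRE
t=3: input=0 -> V=0
t=4: input=4 -> V=0 FIRE
t=5: input=5 -> V=0 FIRE
t=6: input=0 -> V=0
t=7: input=5 -> V=0 FIRE
t=8: input=3 -> V=0 FIRE
t=9: input=5 -> V=0 FIRE
t=10: input=2 -> V=10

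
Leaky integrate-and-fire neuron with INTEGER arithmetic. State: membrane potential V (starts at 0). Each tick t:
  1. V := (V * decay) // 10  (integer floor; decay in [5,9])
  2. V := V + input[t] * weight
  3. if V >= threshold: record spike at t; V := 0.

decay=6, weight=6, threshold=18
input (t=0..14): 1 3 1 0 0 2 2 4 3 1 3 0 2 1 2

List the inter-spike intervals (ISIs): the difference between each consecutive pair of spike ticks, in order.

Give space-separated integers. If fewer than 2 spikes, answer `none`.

Answer: 5 1 1 2 4

Derivation:
t=0: input=1 -> V=6
t=1: input=3 -> V=0 FIRE
t=2: input=1 -> V=6
t=3: input=0 -> V=3
t=4: input=0 -> V=1
t=5: input=2 -> V=12
t=6: input=2 -> V=0 FIRE
t=7: input=4 -> V=0 FIRE
t=8: input=3 -> V=0 FIRE
t=9: input=1 -> V=6
t=10: input=3 -> V=0 FIRE
t=11: input=0 -> V=0
t=12: input=2 -> V=12
t=13: input=1 -> V=13
t=14: input=2 -> V=0 FIRE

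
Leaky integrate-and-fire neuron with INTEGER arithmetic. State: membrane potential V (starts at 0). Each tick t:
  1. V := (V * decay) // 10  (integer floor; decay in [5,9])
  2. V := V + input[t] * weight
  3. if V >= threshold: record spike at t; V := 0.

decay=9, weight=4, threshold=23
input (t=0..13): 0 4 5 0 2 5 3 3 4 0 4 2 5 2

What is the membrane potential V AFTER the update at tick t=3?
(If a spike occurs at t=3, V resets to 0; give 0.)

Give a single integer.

Answer: 0

Derivation:
t=0: input=0 -> V=0
t=1: input=4 -> V=16
t=2: input=5 -> V=0 FIRE
t=3: input=0 -> V=0
t=4: input=2 -> V=8
t=5: input=5 -> V=0 FIRE
t=6: input=3 -> V=12
t=7: input=3 -> V=22
t=8: input=4 -> V=0 FIRE
t=9: input=0 -> V=0
t=10: input=4 -> V=16
t=11: input=2 -> V=22
t=12: input=5 -> V=0 FIRE
t=13: input=2 -> V=8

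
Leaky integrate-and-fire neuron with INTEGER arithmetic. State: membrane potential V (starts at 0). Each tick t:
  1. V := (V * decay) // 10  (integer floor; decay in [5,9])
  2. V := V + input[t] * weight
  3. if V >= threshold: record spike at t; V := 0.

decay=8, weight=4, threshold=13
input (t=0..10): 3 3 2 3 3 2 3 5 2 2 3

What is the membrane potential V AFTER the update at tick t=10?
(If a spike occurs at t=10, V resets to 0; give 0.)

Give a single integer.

Answer: 12

Derivation:
t=0: input=3 -> V=12
t=1: input=3 -> V=0 FIRE
t=2: input=2 -> V=8
t=3: input=3 -> V=0 FIRE
t=4: input=3 -> V=12
t=5: input=2 -> V=0 FIRE
t=6: input=3 -> V=12
t=7: input=5 -> V=0 FIRE
t=8: input=2 -> V=8
t=9: input=2 -> V=0 FIRE
t=10: input=3 -> V=12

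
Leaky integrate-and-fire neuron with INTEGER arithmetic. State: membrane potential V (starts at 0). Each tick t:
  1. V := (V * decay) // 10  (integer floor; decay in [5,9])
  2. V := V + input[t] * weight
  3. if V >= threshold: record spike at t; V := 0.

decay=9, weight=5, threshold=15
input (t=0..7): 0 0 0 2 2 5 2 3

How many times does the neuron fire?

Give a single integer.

Answer: 3

Derivation:
t=0: input=0 -> V=0
t=1: input=0 -> V=0
t=2: input=0 -> V=0
t=3: input=2 -> V=10
t=4: input=2 -> V=0 FIRE
t=5: input=5 -> V=0 FIRE
t=6: input=2 -> V=10
t=7: input=3 -> V=0 FIRE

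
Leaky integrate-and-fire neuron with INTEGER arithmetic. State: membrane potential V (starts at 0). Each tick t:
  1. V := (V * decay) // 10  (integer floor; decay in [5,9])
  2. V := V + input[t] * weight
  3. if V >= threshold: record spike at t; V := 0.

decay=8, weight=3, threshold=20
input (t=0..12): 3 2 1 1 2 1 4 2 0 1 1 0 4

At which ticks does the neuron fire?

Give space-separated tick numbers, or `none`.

t=0: input=3 -> V=9
t=1: input=2 -> V=13
t=2: input=1 -> V=13
t=3: input=1 -> V=13
t=4: input=2 -> V=16
t=5: input=1 -> V=15
t=6: input=4 -> V=0 FIRE
t=7: input=2 -> V=6
t=8: input=0 -> V=4
t=9: input=1 -> V=6
t=10: input=1 -> V=7
t=11: input=0 -> V=5
t=12: input=4 -> V=16

Answer: 6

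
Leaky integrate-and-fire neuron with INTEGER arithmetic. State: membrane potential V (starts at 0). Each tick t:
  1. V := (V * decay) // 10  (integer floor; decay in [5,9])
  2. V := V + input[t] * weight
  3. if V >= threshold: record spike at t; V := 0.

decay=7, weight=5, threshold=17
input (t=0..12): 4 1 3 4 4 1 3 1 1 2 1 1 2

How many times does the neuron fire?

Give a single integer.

t=0: input=4 -> V=0 FIRE
t=1: input=1 -> V=5
t=2: input=3 -> V=0 FIRE
t=3: input=4 -> V=0 FIRE
t=4: input=4 -> V=0 FIRE
t=5: input=1 -> V=5
t=6: input=3 -> V=0 FIRE
t=7: input=1 -> V=5
t=8: input=1 -> V=8
t=9: input=2 -> V=15
t=10: input=1 -> V=15
t=11: input=1 -> V=15
t=12: input=2 -> V=0 FIRE

Answer: 6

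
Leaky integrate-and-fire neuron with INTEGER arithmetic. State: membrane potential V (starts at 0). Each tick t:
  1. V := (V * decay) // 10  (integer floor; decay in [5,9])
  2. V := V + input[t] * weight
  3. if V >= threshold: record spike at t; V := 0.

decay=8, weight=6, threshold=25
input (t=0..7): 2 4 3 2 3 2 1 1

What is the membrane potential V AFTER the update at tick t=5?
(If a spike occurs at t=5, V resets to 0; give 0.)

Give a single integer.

Answer: 0

Derivation:
t=0: input=2 -> V=12
t=1: input=4 -> V=0 FIRE
t=2: input=3 -> V=18
t=3: input=2 -> V=0 FIRE
t=4: input=3 -> V=18
t=5: input=2 -> V=0 FIRE
t=6: input=1 -> V=6
t=7: input=1 -> V=10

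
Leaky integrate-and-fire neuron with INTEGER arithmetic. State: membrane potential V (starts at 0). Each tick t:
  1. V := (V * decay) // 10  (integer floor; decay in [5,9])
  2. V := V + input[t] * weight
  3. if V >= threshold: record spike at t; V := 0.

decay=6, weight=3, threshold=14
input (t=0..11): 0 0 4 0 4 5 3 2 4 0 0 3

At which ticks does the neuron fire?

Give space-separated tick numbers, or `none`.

t=0: input=0 -> V=0
t=1: input=0 -> V=0
t=2: input=4 -> V=12
t=3: input=0 -> V=7
t=4: input=4 -> V=0 FIRE
t=5: input=5 -> V=0 FIRE
t=6: input=3 -> V=9
t=7: input=2 -> V=11
t=8: input=4 -> V=0 FIRE
t=9: input=0 -> V=0
t=10: input=0 -> V=0
t=11: input=3 -> V=9

Answer: 4 5 8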